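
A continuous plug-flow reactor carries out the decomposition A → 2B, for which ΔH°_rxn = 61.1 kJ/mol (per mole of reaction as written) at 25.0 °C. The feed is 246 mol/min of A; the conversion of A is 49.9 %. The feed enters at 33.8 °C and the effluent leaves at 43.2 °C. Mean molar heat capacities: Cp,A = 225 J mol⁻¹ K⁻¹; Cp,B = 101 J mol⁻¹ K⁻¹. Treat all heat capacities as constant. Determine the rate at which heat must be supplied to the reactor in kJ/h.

Extent of reaction ξ = 0.499 × 246 = 122.75 mol/min
Reaction term: ξ·ΔH°_rxn = 122.75 × 61.1 = 7500.3 kJ/min
Sensible, feed 33.8→25 °C: -487.08 kJ/min
Outlet flows (mol/min): A 123.25, B 245.51
Sensible, products 25→43.2 °C: 955.99 kJ/min
Q = ΔH = 7969.2 kJ/min = 132.82 kW
Heat supplied = 478150 kJ/h

Q_in = 478000 kJ/h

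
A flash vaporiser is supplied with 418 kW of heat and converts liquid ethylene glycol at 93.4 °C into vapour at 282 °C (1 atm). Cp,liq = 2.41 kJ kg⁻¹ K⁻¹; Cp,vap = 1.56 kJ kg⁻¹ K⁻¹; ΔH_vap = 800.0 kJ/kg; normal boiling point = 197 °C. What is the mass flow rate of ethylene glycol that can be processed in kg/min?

ṁ = 21.2 kg/min

Δh = 2.41×(197−93.4) + 800.0 + 1.56×(282−197) = 1182.3 kJ/kg
Q = 418 kW = 418 kJ/s = 25080 kJ/min
ṁ = Q/Δh = 25080 / 1182.3 = 21.213 kg/min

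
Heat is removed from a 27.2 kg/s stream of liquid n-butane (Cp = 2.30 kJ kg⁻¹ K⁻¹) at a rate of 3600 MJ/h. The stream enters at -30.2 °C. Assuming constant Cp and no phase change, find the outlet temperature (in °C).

Q = 3600 MJ/h = 1000 kJ/s
ΔT = Q/(ṁ·Cp) = 1000/(27.2×2.30) = 15.985 K
T_out = -30.2 − 15.985 = -46.185 °C

T_out = -46.2 °C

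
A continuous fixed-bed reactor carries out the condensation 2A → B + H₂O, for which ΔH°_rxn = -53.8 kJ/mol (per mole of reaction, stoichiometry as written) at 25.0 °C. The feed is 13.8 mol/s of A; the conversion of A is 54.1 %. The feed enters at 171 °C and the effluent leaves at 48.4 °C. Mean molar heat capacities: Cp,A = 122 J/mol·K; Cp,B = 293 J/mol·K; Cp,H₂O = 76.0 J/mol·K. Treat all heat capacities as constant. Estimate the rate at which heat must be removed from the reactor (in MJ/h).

Extent of reaction ξ = 0.541 × 13.8 / 2 = 3.7329 mol/s
Reaction term: ξ·ΔH°_rxn = 3.7329 × -53.8 = -200.83 kJ/s
Sensible, feed 171→25 °C: -245.81 kJ/s
Outlet flows (mol/s): A 6.3342, B 3.7329, H₂O 3.7329
Sensible, products 25→48.4 °C: 50.315 kJ/s
Q = ΔH = -396.32 kJ/s = -396.32 kW
Heat removed = 1426.8 MJ/h

Q_out = 1430 MJ/h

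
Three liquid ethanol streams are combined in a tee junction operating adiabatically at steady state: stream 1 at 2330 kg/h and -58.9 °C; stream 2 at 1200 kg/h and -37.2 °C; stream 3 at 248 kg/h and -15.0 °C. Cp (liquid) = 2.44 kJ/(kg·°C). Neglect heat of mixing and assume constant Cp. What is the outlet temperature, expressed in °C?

No heat crosses the boundary, so H_out = H_in.
T_out = Σ ṁᵢCp,ᵢTᵢ / Σ ṁᵢCp,ᵢ
      = -452860 / 9218.3 = -49.126 °C

T_out = -49.1 °C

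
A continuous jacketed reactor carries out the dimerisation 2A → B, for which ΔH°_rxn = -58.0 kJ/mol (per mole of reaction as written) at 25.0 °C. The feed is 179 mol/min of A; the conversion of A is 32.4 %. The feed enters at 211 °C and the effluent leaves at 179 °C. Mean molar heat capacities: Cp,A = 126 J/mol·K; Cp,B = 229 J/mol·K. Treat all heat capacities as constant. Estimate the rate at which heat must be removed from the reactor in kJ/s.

Q_out = 41.8 kJ/s

Extent of reaction ξ = 0.324 × 179 / 2 = 28.998 mol/min
Reaction term: ξ·ΔH°_rxn = 28.998 × -58.0 = -1681.9 kJ/min
Sensible, feed 211→25 °C: -4195 kJ/min
Outlet flows (mol/min): A 121, B 28.998
Sensible, products 25→179 °C: 3370.6 kJ/min
Q = ΔH = -2506.3 kJ/min = -41.772 kW
Heat removed = 41.772 kJ/s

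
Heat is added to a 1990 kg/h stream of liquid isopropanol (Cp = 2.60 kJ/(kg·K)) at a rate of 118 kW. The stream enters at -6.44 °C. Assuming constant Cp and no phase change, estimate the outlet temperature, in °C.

T_out = 75.7 °C

Q = 118 kW = 424800 kJ/h
ΔT = Q/(ṁ·Cp) = 424800/(1990×2.60) = 82.103 K
T_out = -6.44 + 82.103 = 75.663 °C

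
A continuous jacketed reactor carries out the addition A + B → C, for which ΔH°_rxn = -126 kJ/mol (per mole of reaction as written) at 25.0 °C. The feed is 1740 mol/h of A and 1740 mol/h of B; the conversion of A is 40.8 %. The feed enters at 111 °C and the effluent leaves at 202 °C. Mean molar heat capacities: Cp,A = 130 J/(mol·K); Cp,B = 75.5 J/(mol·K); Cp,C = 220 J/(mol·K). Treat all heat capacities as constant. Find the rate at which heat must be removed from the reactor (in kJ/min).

Q_out = 918 kJ/min

Extent of reaction ξ = 0.408 × 1740 = 709.92 mol/h
Reaction term: ξ·ΔH°_rxn = 709.92 × -126 = -89450 kJ/h
Sensible, feed 111→25 °C: -30751 kJ/h
Outlet flows (mol/h): A 1030.1, B 1030.1, C 709.92
Sensible, products 25→202 °C: 65112 kJ/h
Q = ΔH = -55089 kJ/h = -15.303 kW
Heat removed = 918.15 kJ/min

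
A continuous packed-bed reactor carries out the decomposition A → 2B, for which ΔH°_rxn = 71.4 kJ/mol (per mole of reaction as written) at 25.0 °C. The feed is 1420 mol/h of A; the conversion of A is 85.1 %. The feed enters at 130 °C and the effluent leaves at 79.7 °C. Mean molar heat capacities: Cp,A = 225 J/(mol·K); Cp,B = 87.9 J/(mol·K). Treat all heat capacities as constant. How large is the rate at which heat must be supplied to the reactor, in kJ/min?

Extent of reaction ξ = 0.851 × 1420 = 1208.4 mol/h
Reaction term: ξ·ΔH°_rxn = 1208.4 × 71.4 = 86281 kJ/h
Sensible, feed 130→25 °C: -33548 kJ/h
Outlet flows (mol/h): A 211.58, B 2416.8
Sensible, products 25→79.7 °C: 14225 kJ/h
Q = ΔH = 66958 kJ/h = 18.599 kW
Heat supplied = 1116 kJ/min

Q_in = 1120 kJ/min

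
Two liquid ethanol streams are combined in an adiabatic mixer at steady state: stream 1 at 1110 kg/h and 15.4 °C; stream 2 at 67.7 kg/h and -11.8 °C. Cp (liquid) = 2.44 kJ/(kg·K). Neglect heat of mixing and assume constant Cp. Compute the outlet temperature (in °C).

Adiabatic, steady state ⇒ Σ ṁᵢCp,ᵢ(T_out − Tᵢ) = 0
T_out = Σ ṁᵢCp,ᵢTᵢ / Σ ṁᵢCp,ᵢ
      = 39760 / 2873.6 = 13.836 °C

T_out = 13.8 °C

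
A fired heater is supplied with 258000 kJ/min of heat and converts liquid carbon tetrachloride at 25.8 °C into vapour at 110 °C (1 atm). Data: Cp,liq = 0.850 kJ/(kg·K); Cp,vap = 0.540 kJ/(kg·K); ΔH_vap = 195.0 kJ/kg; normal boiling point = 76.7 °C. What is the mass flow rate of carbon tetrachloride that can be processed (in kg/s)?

ṁ = 16.8 kg/s

Δh = 0.850×(76.7−25.8) + 195.0 + 0.540×(110−76.7) = 256.25 kJ/kg
Q = 258000 kJ/min = 4300 kJ/s = 4300 kJ/s
ṁ = Q/Δh = 4300 / 256.25 = 16.781 kg/s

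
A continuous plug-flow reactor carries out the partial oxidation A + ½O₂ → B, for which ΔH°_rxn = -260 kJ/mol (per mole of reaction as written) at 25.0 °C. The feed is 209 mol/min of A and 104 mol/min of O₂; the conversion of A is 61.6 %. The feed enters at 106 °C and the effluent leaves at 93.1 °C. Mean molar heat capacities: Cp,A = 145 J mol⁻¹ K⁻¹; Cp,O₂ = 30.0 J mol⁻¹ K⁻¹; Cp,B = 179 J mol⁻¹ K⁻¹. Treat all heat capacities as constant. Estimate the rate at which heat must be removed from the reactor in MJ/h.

Q_out = 2020 MJ/h

Extent of reaction ξ = 0.616 × 209 = 128.74 mol/min
Reaction term: ξ·ΔH°_rxn = 128.74 × -260 = -33473 kJ/min
Sensible, feed 106→25 °C: -2707.4 kJ/min
Outlet flows (mol/min): A 80.256, O₂ 39.628, B 128.74
Sensible, products 25→93.1 °C: 2442.8 kJ/min
Q = ΔH = -33738 kJ/min = -562.3 kW
Heat removed = 2024.3 MJ/h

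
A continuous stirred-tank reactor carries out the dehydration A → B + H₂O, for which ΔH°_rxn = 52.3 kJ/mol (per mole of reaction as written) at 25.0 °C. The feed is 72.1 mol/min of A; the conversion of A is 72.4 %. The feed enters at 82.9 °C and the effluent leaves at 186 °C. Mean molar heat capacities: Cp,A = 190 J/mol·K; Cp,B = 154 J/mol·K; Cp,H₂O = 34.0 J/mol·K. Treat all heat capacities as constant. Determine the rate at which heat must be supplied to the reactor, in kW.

Extent of reaction ξ = 0.724 × 72.1 = 52.2 mol/min
Reaction term: ξ·ΔH°_rxn = 52.2 × 52.3 = 2730.1 kJ/min
Sensible, feed 82.9→25 °C: -793.17 kJ/min
Outlet flows (mol/min): A 19.9, B 52.2, H₂O 52.2
Sensible, products 25→186 °C: 2188.7 kJ/min
Q = ΔH = 4125.6 kJ/min = 68.761 kW
Heat supplied = 68.761 kW

Q_in = 68.8 kW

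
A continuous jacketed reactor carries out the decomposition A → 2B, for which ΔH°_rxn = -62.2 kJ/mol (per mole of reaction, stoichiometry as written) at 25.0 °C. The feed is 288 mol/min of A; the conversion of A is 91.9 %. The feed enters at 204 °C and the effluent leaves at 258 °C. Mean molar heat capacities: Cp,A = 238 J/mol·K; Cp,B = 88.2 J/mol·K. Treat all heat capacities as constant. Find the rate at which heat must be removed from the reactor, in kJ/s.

Extent of reaction ξ = 0.919 × 288 = 264.67 mol/min
Reaction term: ξ·ΔH°_rxn = 264.67 × -62.2 = -16463 kJ/min
Sensible, feed 204→25 °C: -12269 kJ/min
Outlet flows (mol/min): A 23.328, B 529.34
Sensible, products 25→258 °C: 12172 kJ/min
Q = ΔH = -16560 kJ/min = -276 kW
Heat removed = 276 kJ/s

Q_out = 276 kJ/s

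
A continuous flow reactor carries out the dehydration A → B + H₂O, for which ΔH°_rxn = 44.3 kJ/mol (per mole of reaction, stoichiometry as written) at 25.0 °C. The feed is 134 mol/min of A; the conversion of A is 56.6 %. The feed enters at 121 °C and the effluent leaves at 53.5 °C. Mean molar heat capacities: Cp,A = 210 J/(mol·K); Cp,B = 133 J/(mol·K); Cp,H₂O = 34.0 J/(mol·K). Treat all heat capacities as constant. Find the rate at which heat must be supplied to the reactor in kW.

Q_in = 22.8 kW

Extent of reaction ξ = 0.566 × 134 = 75.844 mol/min
Reaction term: ξ·ΔH°_rxn = 75.844 × 44.3 = 3359.9 kJ/min
Sensible, feed 121→25 °C: -2701.4 kJ/min
Outlet flows (mol/min): A 58.156, B 75.844, H₂O 75.844
Sensible, products 25→53.5 °C: 709.04 kJ/min
Q = ΔH = 1367.5 kJ/min = 22.792 kW
Heat supplied = 22.792 kW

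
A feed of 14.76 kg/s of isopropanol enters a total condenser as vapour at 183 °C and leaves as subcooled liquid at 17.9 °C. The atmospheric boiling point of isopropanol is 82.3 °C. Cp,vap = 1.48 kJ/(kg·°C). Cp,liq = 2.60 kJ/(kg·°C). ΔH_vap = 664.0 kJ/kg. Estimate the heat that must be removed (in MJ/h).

Q_c = 52100 MJ/h

vapour 183→82.3 °C: -149.04 kJ/kg
condensation at 82.3 °C: -664 kJ/kg
liquid 82.3→17.9 °C: -167.44 kJ/kg
Δh = -149.04 + -664 + -167.44 = -980.48 kJ/kg
Q = ṁ·Δh = 14.76 kg/s × -980.48 kJ/kg = -14472 kJ/s
|Q| = 14472 kW = 52099 MJ/h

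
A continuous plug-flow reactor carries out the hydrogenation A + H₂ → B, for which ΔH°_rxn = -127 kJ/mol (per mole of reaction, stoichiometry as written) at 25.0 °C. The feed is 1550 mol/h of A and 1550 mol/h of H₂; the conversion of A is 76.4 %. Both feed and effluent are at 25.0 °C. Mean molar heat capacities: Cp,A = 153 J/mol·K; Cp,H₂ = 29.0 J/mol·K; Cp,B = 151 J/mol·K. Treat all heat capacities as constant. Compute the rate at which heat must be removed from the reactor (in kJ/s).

Extent of reaction ξ = 0.764 × 1550 = 1184.2 mol/h
Reaction term: ξ·ΔH°_rxn = 1184.2 × -127 = -150390 kJ/h
Q = ΔH = -150390 kJ/h = -41.776 kW
Heat removed = 41.776 kJ/s

Q_out = 41.8 kJ/s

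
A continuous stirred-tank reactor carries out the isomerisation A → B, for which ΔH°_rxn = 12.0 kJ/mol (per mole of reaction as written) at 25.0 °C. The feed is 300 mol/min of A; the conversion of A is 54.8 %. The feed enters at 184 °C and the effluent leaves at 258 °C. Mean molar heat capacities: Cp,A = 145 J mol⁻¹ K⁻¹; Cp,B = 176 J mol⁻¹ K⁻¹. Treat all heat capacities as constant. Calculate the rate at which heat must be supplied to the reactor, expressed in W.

Q_in = 106000 W

Extent of reaction ξ = 0.548 × 300 = 164.4 mol/min
Reaction term: ξ·ΔH°_rxn = 164.4 × 12.0 = 1972.8 kJ/min
Sensible, feed 184→25 °C: -6916.5 kJ/min
Outlet flows (mol/min): A 135.6, B 164.4
Sensible, products 25→258 °C: 11323 kJ/min
Q = ΔH = 6379.3 kJ/min = 106.32 kW
Heat supplied = 106320 W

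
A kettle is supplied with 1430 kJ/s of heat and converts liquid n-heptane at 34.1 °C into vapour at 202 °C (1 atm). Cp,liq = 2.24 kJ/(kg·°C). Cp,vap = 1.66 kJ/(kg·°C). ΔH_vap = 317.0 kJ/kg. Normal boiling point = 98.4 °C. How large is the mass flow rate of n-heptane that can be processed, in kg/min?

ṁ = 136 kg/min

Δh = 2.24×(98.4−34.1) + 317.0 + 1.66×(202−98.4) = 633.01 kJ/kg
Q = 1430 kJ/s = 1430 kJ/s = 85800 kJ/min
ṁ = Q/Δh = 85800 / 633.01 = 135.54 kg/min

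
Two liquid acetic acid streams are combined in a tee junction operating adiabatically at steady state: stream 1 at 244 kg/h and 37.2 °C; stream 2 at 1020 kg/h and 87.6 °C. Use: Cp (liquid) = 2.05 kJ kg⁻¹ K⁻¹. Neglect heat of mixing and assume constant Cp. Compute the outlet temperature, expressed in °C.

T_out = 77.9 °C

No heat crosses the boundary, so H_out = H_in.
T_out = Σ ṁᵢCp,ᵢTᵢ / Σ ṁᵢCp,ᵢ
      = 201780 / 2591.2 = 77.871 °C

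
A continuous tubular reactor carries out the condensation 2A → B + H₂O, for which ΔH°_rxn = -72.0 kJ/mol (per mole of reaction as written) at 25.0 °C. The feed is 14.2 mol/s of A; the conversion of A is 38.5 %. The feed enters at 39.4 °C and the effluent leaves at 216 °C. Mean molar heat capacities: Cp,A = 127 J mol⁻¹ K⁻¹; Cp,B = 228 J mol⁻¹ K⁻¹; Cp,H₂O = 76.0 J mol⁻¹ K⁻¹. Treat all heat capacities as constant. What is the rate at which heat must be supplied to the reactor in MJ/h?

Q_in = 532 MJ/h

Extent of reaction ξ = 0.385 × 14.2 / 2 = 2.7335 mol/s
Reaction term: ξ·ΔH°_rxn = 2.7335 × -72.0 = -196.81 kJ/s
Sensible, feed 39.4→25 °C: -25.969 kJ/s
Outlet flows (mol/s): A 8.733, B 2.7335, H₂O 2.7335
Sensible, products 25→216 °C: 370.55 kJ/s
Q = ΔH = 147.77 kJ/s = 147.77 kW
Heat supplied = 531.98 MJ/h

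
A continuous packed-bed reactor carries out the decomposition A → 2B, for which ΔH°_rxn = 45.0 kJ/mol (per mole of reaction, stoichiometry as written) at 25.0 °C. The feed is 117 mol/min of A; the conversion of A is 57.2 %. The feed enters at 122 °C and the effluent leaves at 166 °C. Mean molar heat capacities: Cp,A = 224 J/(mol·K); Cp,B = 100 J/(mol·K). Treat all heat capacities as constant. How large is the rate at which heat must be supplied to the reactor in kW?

Q_in = 65.6 kW

Extent of reaction ξ = 0.572 × 117 = 66.924 mol/min
Reaction term: ξ·ΔH°_rxn = 66.924 × 45.0 = 3011.6 kJ/min
Sensible, feed 122→25 °C: -2542.2 kJ/min
Outlet flows (mol/min): A 50.076, B 133.85
Sensible, products 25→166 °C: 3468.9 kJ/min
Q = ΔH = 3938.3 kJ/min = 65.638 kW
Heat supplied = 65.638 kW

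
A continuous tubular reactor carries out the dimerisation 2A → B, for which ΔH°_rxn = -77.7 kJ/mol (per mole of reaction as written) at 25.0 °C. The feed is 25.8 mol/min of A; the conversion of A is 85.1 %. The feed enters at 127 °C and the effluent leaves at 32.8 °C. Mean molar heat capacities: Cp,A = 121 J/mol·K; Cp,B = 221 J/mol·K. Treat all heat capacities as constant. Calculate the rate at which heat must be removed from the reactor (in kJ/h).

Q_out = 68900 kJ/h

Extent of reaction ξ = 0.851 × 25.8 / 2 = 10.978 mol/min
Reaction term: ξ·ΔH°_rxn = 10.978 × -77.7 = -852.98 kJ/min
Sensible, feed 127→25 °C: -318.42 kJ/min
Outlet flows (mol/min): A 3.8442, B 10.978
Sensible, products 25→32.8 °C: 22.552 kJ/min
Q = ΔH = -1148.9 kJ/min = -19.148 kW
Heat removed = 68931 kJ/h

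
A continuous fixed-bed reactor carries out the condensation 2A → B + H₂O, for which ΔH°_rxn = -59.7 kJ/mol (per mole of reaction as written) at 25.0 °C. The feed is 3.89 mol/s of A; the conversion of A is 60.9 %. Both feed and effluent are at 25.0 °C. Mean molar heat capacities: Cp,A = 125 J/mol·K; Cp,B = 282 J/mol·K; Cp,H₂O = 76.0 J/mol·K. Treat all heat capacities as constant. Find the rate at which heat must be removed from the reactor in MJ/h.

Extent of reaction ξ = 0.609 × 3.89 / 2 = 1.1845 mol/s
Reaction term: ξ·ΔH°_rxn = 1.1845 × -59.7 = -70.715 kJ/s
Q = ΔH = -70.715 kJ/s = -70.715 kW
Heat removed = 254.57 MJ/h

Q_out = 255 MJ/h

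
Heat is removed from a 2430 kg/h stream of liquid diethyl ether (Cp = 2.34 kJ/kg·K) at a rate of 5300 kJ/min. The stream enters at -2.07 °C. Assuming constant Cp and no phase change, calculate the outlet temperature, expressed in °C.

Q = 5300 kJ/min = 318000 kJ/h
ΔT = Q/(ṁ·Cp) = 318000/(2430×2.34) = 55.925 K
T_out = -2.07 − 55.925 = -57.995 °C

T_out = -58.0 °C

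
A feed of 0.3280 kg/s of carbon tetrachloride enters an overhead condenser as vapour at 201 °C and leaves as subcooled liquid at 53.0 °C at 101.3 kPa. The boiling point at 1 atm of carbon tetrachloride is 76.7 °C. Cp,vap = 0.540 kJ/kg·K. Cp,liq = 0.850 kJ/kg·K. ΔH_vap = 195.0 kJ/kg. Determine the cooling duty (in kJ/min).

vapour 201→76.7 °C: -67.122 kJ/kg
condensation at 76.7 °C: -195 kJ/kg
liquid 76.7→53.0 °C: -20.145 kJ/kg
Δh = -67.122 + -195 + -20.145 = -282.27 kJ/kg
Q = ṁ·Δh = 0.3280 kg/s × -282.27 kJ/kg = -92.584 kJ/s
|Q| = 92.584 kW = 5555 kJ/min

Q_c = 5560 kJ/min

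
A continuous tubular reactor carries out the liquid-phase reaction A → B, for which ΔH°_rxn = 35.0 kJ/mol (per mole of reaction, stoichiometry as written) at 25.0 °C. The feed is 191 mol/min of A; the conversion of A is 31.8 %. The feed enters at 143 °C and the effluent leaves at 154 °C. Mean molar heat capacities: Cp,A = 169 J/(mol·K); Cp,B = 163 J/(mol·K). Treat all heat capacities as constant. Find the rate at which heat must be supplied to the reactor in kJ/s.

Q_in = 40.6 kJ/s

Extent of reaction ξ = 0.318 × 191 = 60.738 mol/min
Reaction term: ξ·ΔH°_rxn = 60.738 × 35.0 = 2125.8 kJ/min
Sensible, feed 143→25 °C: -3808.9 kJ/min
Outlet flows (mol/min): A 130.26, B 60.738
Sensible, products 25→154 °C: 4117 kJ/min
Q = ΔH = 2433.9 kJ/min = 40.565 kW
Heat supplied = 40.565 kJ/s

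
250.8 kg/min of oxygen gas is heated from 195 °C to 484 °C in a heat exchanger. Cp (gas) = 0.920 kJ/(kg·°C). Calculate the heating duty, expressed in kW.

Q = 1110 kW

Q = ṁ·Cp·ΔT = 250.8 × 0.920 × (484 − 195) = 66683 kJ/min
Converting: 66683 / 60 s = 1111.4 kW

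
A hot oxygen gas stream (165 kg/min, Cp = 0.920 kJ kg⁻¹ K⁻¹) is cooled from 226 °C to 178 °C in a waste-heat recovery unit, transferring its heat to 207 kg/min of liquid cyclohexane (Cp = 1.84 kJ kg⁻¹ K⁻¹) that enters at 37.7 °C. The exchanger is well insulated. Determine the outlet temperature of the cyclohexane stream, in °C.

T_c,out = 56.8 °C

Heat released by hot stream: Q = 165 × 0.920 × (226 − 178) = 7286.4 kJ/min
Energy balance on cold side (adiabatic exchanger): Q = ṁ_c·Cp_c·(T_c,out − T_c,in)
T_c,out = 37.7 + 7286.4/(207 × 1.84) = 56.83 °C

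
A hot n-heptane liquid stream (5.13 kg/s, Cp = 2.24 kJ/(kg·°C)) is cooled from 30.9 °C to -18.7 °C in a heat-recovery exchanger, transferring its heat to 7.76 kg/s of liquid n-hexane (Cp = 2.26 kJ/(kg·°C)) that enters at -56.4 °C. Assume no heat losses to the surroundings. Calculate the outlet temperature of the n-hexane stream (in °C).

Heat released by hot stream: Q = 5.13 × 2.24 × (30.9 − -18.7) = 569.96 kJ/s
Energy balance on cold side (adiabatic exchanger): Q = ṁ_c·Cp_c·(T_c,out − T_c,in)
T_c,out = -56.4 + 569.96/(7.76 × 2.26) = -23.9 °C

T_c,out = -23.9 °C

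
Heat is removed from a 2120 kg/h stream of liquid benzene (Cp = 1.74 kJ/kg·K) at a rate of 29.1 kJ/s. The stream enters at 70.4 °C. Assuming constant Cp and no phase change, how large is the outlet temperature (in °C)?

T_out = 42.0 °C

Q = 29.1 kJ/s = 104760 kJ/h
ΔT = Q/(ṁ·Cp) = 104760/(2120×1.74) = 28.399 K
T_out = 70.4 − 28.399 = 42.001 °C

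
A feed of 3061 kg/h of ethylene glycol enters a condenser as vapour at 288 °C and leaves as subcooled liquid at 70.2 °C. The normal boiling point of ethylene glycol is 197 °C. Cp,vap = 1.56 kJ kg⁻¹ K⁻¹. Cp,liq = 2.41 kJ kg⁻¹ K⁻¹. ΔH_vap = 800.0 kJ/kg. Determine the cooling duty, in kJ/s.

Q_c = 1060 kJ/s

vapour 288→197 °C: -141.96 kJ/kg
condensation at 197 °C: -800 kJ/kg
liquid 197→70.2 °C: -305.59 kJ/kg
Δh = -141.96 + -800 + -305.59 = -1247.5 kJ/kg
Q = ṁ·Δh = 3061 kg/h × -1247.5 kJ/kg = -3.8187e+06 kJ/h
|Q| = 1060.8 kW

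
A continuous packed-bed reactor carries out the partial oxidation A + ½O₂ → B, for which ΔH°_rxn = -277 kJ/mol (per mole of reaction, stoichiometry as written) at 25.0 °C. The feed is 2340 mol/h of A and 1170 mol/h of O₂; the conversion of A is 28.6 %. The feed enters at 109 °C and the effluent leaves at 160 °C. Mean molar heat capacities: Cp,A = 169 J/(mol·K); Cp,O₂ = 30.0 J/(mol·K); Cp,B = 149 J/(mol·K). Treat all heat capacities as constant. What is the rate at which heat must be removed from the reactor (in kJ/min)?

Extent of reaction ξ = 0.286 × 2340 = 669.24 mol/h
Reaction term: ξ·ΔH°_rxn = 669.24 × -277 = -185380 kJ/h
Sensible, feed 109→25 °C: -36167 kJ/h
Outlet flows (mol/h): A 1670.8, O₂ 835.38, B 669.24
Sensible, products 25→160 °C: 54963 kJ/h
Q = ΔH = -166580 kJ/h = -46.273 kW
Heat removed = 2776.4 kJ/min

Q_out = 2780 kJ/min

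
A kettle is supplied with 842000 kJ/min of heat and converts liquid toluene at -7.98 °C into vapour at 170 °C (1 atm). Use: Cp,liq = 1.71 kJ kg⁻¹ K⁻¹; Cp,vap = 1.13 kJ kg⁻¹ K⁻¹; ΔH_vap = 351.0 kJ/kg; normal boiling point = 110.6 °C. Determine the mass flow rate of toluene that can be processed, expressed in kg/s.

ṁ = 22.6 kg/s

Δh = 1.71×(110.6−-7.98) + 351.0 + 1.13×(170−110.6) = 620.89 kJ/kg
Q = 842000 kJ/min = 14033 kJ/s = 14033 kJ/s
ṁ = Q/Δh = 14033 / 620.89 = 22.602 kg/s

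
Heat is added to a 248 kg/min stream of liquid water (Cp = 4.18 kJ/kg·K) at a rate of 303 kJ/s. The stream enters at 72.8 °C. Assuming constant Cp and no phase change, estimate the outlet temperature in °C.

Q = 303 kJ/s = 18180 kJ/min
ΔT = Q/(ṁ·Cp) = 18180/(248×4.18) = 17.537 K
T_out = 72.8 + 17.537 = 90.337 °C

T_out = 90.3 °C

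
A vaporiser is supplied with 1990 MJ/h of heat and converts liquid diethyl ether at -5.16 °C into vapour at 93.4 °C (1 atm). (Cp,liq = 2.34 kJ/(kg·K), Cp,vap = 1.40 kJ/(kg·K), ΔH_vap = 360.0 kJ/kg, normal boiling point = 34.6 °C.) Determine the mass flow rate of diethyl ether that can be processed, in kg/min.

Δh = 2.34×(34.6−-5.16) + 360.0 + 1.40×(93.4−34.6) = 535.36 kJ/kg
Q = 1990 MJ/h = 552.78 kJ/s = 33167 kJ/min
ṁ = Q/Δh = 33167 / 535.36 = 61.952 kg/min

ṁ = 62.0 kg/min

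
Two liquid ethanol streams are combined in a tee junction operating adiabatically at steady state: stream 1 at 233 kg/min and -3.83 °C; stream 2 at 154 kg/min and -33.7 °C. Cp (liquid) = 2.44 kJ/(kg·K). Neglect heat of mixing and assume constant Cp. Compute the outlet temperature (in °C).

No heat crosses the boundary, so H_out = H_in.
T_out = Σ ṁᵢCp,ᵢTᵢ / Σ ṁᵢCp,ᵢ
      = -14841 / 944.28 = -15.716 °C

T_out = -15.7 °C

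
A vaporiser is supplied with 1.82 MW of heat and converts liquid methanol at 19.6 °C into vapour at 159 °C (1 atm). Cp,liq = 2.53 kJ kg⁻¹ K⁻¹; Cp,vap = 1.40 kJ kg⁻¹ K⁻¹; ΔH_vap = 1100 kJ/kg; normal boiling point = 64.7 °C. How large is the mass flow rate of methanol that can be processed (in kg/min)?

Δh = 2.53×(64.7−19.6) + 1100 + 1.40×(159−64.7) = 1346.1 kJ/kg
Q = 1.82 MW = 1820 kJ/s = 109200 kJ/min
ṁ = Q/Δh = 109200 / 1346.1 = 81.122 kg/min

ṁ = 81.1 kg/min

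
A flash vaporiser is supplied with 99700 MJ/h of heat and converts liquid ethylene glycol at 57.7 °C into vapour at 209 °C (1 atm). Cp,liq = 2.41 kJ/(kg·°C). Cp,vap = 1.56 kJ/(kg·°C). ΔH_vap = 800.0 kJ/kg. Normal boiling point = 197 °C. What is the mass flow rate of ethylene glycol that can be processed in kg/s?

Δh = 2.41×(197−57.7) + 800.0 + 1.56×(209−197) = 1154.4 kJ/kg
Q = 99700 MJ/h = 27694 kJ/s = 27694 kJ/s
ṁ = Q/Δh = 27694 / 1154.4 = 23.99 kg/s

ṁ = 24.0 kg/s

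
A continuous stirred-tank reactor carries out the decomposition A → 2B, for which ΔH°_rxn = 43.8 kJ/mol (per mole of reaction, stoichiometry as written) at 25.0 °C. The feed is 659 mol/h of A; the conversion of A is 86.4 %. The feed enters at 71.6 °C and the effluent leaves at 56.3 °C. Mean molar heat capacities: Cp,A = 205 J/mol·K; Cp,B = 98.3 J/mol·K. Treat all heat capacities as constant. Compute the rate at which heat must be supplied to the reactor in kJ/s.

Extent of reaction ξ = 0.864 × 659 = 569.38 mol/h
Reaction term: ξ·ΔH°_rxn = 569.38 × 43.8 = 24939 kJ/h
Sensible, feed 71.6→25 °C: -6295.4 kJ/h
Outlet flows (mol/h): A 89.624, B 1138.8
Sensible, products 25→56.3 °C: 4078.8 kJ/h
Q = ΔH = 22722 kJ/h = 6.3117 kW
Heat supplied = 6.3117 kJ/s

Q_in = 6.31 kJ/s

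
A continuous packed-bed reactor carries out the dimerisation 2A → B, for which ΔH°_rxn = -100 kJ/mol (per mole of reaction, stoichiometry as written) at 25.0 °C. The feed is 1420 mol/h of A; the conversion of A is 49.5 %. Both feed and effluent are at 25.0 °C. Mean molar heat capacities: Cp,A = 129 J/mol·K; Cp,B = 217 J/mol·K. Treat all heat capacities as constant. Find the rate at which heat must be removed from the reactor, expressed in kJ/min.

Q_out = 586 kJ/min

Extent of reaction ξ = 0.495 × 1420 / 2 = 351.45 mol/h
Reaction term: ξ·ΔH°_rxn = 351.45 × -100 = -35145 kJ/h
Q = ΔH = -35145 kJ/h = -9.7625 kW
Heat removed = 585.75 kJ/min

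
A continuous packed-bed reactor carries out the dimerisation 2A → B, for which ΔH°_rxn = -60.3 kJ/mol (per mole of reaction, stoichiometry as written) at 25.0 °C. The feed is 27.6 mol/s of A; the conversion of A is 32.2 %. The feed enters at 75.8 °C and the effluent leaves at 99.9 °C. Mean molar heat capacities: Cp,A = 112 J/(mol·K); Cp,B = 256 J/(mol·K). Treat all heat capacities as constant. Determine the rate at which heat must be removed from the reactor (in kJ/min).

Q_out = 11000 kJ/min

Extent of reaction ξ = 0.322 × 27.6 / 2 = 4.4436 mol/s
Reaction term: ξ·ΔH°_rxn = 4.4436 × -60.3 = -267.95 kJ/s
Sensible, feed 75.8→25 °C: -157.03 kJ/s
Outlet flows (mol/s): A 18.713, B 4.4436
Sensible, products 25→99.9 °C: 242.18 kJ/s
Q = ΔH = -182.8 kJ/s = -182.8 kW
Heat removed = 10968 kJ/min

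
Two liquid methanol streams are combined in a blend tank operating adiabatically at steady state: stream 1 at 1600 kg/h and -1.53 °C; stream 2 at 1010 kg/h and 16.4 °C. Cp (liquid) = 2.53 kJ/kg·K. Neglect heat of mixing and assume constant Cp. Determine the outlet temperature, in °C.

T_out = 5.41 °C

Adiabatic, steady state ⇒ Σ ṁᵢCp,ᵢ(T_out − Tᵢ) = 0
T_out = Σ ṁᵢCp,ᵢTᵢ / Σ ṁᵢCp,ᵢ
      = 35713 / 6603.3 = 5.4084 °C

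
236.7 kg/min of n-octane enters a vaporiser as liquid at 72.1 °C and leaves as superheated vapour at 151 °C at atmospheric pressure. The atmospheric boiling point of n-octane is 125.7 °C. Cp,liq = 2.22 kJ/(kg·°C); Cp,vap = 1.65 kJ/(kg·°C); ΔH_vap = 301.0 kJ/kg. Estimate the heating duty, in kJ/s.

liquid 72.1→125.7 °C: 118.99 kJ/kg
vaporisation at 125.7 °C: 301 kJ/kg
vapour 125.7→151 °C: 41.745 kJ/kg
Δh = 118.99 + 301 + 41.745 = 461.74 kJ/kg
Q = ṁ·Δh = 236.7 kg/min × 461.74 kJ/kg = 109290 kJ/min
|Q| = 1821.6 kW

Q = 1820 kJ/s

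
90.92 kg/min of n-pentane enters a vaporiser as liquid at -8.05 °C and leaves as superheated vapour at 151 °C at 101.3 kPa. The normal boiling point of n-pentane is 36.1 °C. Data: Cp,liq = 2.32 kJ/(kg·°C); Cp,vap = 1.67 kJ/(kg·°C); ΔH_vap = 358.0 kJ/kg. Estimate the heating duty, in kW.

liquid -8.05→36.1 °C: 102.43 kJ/kg
vaporisation at 36.1 °C: 358 kJ/kg
vapour 36.1→151 °C: 191.88 kJ/kg
Δh = 102.43 + 358 + 191.88 = 652.31 kJ/kg
Q = ṁ·Δh = 90.92 kg/min × 652.31 kJ/kg = 59308 kJ/min
|Q| = 988.47 kW

Q = 988 kW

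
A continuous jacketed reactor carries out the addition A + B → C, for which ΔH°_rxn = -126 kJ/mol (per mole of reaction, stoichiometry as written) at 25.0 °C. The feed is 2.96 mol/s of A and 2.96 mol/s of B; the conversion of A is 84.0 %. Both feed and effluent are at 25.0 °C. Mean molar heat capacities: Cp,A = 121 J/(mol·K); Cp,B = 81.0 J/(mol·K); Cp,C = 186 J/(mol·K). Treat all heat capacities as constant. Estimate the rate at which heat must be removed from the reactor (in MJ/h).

Extent of reaction ξ = 0.840 × 2.96 = 2.4864 mol/s
Reaction term: ξ·ΔH°_rxn = 2.4864 × -126 = -313.29 kJ/s
Q = ΔH = -313.29 kJ/s = -313.29 kW
Heat removed = 1127.8 MJ/h

Q_out = 1130 MJ/h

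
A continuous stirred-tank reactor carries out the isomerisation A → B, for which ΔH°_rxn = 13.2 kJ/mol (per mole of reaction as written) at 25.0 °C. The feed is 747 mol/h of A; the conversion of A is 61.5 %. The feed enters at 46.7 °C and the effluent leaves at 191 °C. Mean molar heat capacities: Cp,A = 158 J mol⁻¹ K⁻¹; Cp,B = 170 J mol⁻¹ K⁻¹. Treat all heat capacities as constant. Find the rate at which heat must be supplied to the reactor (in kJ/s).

Extent of reaction ξ = 0.615 × 747 = 459.4 mol/h
Reaction term: ξ·ΔH°_rxn = 459.4 × 13.2 = 6064.1 kJ/h
Sensible, feed 46.7→25 °C: -2561.2 kJ/h
Outlet flows (mol/h): A 287.6, B 459.4
Sensible, products 25→191 °C: 20507 kJ/h
Q = ΔH = 24010 kJ/h = 6.6696 kW
Heat supplied = 6.6696 kJ/s

Q_in = 6.67 kJ/s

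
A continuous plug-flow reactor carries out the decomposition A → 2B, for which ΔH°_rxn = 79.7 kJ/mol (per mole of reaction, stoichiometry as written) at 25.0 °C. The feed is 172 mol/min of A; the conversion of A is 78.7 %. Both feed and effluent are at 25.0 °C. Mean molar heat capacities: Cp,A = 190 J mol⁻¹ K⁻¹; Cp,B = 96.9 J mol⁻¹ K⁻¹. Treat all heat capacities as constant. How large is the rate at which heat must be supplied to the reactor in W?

Extent of reaction ξ = 0.787 × 172 = 135.36 mol/min
Reaction term: ξ·ΔH°_rxn = 135.36 × 79.7 = 10789 kJ/min
Q = ΔH = 10789 kJ/min = 179.81 kW
Heat supplied = 179810 W

Q_in = 180000 W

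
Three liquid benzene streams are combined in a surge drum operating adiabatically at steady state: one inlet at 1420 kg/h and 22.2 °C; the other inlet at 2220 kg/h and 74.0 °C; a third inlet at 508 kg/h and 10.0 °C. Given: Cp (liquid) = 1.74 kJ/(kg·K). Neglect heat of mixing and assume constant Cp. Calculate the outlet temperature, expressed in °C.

No heat crosses the boundary, so H_out = H_in.
T_out = Σ ṁᵢCp,ᵢTᵢ / Σ ṁᵢCp,ᵢ
      = 349540 / 7217.5 = 48.429 °C

T_out = 48.4 °C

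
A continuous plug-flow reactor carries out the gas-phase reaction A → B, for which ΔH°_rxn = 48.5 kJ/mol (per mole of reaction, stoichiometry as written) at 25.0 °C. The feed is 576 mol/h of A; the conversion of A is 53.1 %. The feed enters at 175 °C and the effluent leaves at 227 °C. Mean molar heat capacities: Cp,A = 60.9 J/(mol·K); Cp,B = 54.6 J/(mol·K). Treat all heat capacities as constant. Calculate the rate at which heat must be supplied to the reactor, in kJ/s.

Extent of reaction ξ = 0.531 × 576 = 305.86 mol/h
Reaction term: ξ·ΔH°_rxn = 305.86 × 48.5 = 14834 kJ/h
Sensible, feed 175→25 °C: -5261.8 kJ/h
Outlet flows (mol/h): A 270.14, B 305.86
Sensible, products 25→227 °C: 6696.6 kJ/h
Q = ΔH = 16269 kJ/h = 4.5191 kW
Heat supplied = 4.5191 kJ/s

Q_in = 4.52 kJ/s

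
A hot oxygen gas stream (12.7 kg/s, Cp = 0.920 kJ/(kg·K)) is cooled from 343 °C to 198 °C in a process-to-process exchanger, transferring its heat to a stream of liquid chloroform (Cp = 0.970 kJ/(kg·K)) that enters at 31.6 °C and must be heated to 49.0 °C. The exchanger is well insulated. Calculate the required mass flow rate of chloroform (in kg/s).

Heat released by hot stream: Q = 12.7 × 0.920 × (343 − 198) = 1694.2 kJ/s
Energy balance on cold side (adiabatic exchanger): Q = ṁ_c·Cp_c·(T_c,out − T_c,in)
ṁ_c = 1694.2 / [0.970 × (49.0 − 31.6)] = 100.38 kg/s

ṁ_c = 100 kg/s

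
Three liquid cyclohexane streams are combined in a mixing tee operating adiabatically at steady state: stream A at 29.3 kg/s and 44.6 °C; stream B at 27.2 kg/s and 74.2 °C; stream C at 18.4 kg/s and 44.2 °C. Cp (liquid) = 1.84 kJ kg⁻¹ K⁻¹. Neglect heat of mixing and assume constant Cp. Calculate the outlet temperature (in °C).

No heat crosses the boundary, so H_out = H_in.
Σ ṁᵢCp,ᵢTᵢ = 29.3×1.84×44.6 + 27.2×1.84×74.2 + 18.4×1.84×44.2 = 7614.5
Σ ṁᵢCp,ᵢ = 29.3×1.84 + 27.2×1.84 + 18.4×1.84 = 137.82
T_out = 7614.5 / 137.82 = 55.251 °C

T_out = 55.3 °C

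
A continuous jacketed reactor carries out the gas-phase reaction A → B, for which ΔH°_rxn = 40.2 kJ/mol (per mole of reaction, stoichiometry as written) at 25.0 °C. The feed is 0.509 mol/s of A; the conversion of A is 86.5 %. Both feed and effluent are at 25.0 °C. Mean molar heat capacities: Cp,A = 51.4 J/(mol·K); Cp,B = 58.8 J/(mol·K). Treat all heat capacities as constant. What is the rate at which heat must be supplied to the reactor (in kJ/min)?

Extent of reaction ξ = 0.865 × 0.509 = 0.44028 mol/s
Reaction term: ξ·ΔH°_rxn = 0.44028 × 40.2 = 17.699 kJ/s
Q = ΔH = 17.699 kJ/s = 17.699 kW
Heat supplied = 1062 kJ/min

Q_in = 1060 kJ/min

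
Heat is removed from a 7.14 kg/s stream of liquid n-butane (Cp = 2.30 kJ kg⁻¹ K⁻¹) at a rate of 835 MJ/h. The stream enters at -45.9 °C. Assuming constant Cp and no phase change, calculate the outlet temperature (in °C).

T_out = -60.0 °C

Q = 835 MJ/h = 231.94 kJ/s
ΔT = Q/(ṁ·Cp) = 231.94/(7.14×2.30) = 14.124 K
T_out = -45.9 − 14.124 = -60.024 °C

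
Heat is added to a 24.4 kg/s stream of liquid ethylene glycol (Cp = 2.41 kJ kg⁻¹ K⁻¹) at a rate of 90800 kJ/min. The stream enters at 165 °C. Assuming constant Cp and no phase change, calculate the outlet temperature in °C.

T_out = 191 °C

Q = 90800 kJ/min = 1513.3 kJ/s
ΔT = Q/(ṁ·Cp) = 1513.3/(24.4×2.41) = 25.735 K
T_out = 165 + 25.735 = 190.74 °C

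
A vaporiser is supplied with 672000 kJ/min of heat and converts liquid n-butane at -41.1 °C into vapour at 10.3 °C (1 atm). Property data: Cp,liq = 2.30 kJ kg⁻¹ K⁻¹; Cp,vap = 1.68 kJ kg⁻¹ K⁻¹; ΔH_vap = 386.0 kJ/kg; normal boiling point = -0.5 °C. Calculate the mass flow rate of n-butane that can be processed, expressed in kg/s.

Δh = 2.30×(-0.5−-41.1) + 386.0 + 1.68×(10.3−-0.5) = 497.52 kJ/kg
Q = 672000 kJ/min = 11200 kJ/s = 11200 kJ/s
ṁ = Q/Δh = 11200 / 497.52 = 22.511 kg/s

ṁ = 22.5 kg/s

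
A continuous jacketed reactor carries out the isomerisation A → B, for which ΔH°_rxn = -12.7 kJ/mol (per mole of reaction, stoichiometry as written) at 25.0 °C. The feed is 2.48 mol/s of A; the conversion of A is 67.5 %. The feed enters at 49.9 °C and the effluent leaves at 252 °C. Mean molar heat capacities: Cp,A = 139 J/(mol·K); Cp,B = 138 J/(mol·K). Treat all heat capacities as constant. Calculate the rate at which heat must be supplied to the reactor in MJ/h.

Extent of reaction ξ = 0.675 × 2.48 = 1.674 mol/s
Reaction term: ξ·ΔH°_rxn = 1.674 × -12.7 = -21.26 kJ/s
Sensible, feed 49.9→25 °C: -8.5835 kJ/s
Outlet flows (mol/s): A 0.806, B 1.674
Sensible, products 25→252 °C: 77.871 kJ/s
Q = ΔH = 48.028 kJ/s = 48.028 kW
Heat supplied = 172.9 MJ/h

Q_in = 173 MJ/h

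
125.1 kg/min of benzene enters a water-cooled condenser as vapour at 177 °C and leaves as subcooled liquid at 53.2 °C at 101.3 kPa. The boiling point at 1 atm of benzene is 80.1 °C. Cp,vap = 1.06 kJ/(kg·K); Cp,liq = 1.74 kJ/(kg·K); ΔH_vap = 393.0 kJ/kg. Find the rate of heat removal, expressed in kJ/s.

Q_c = 1130 kJ/s

vapour 177→80.1 °C: -102.71 kJ/kg
condensation at 80.1 °C: -393 kJ/kg
liquid 80.1→53.2 °C: -46.806 kJ/kg
Δh = -102.71 + -393 + -46.806 = -542.52 kJ/kg
Q = ṁ·Δh = 125.1 kg/min × -542.52 kJ/kg = -67869 kJ/min
|Q| = 1131.2 kW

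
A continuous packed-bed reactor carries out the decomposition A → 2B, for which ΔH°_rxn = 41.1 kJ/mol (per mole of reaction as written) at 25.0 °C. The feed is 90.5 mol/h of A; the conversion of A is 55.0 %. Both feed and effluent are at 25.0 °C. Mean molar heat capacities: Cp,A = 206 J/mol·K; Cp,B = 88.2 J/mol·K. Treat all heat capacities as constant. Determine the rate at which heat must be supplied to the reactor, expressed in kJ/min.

Q_in = 34.1 kJ/min

Extent of reaction ξ = 0.550 × 90.5 = 49.775 mol/h
Reaction term: ξ·ΔH°_rxn = 49.775 × 41.1 = 2045.8 kJ/h
Q = ΔH = 2045.8 kJ/h = 0.56826 kW
Heat supplied = 34.096 kJ/min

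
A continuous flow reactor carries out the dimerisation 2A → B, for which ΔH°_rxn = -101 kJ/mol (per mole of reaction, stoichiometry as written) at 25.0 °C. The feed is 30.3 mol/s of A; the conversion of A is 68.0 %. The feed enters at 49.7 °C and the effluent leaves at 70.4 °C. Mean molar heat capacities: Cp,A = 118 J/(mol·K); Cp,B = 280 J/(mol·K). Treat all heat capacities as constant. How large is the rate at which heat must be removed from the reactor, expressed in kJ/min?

Q_out = 56800 kJ/min

Extent of reaction ξ = 0.680 × 30.3 / 2 = 10.302 mol/s
Reaction term: ξ·ΔH°_rxn = 10.302 × -101 = -1040.5 kJ/s
Sensible, feed 49.7→25 °C: -88.312 kJ/s
Outlet flows (mol/s): A 9.696, B 10.302
Sensible, products 25→70.4 °C: 182.9 kJ/s
Q = ΔH = -945.91 kJ/s = -945.91 kW
Heat removed = 56755 kJ/min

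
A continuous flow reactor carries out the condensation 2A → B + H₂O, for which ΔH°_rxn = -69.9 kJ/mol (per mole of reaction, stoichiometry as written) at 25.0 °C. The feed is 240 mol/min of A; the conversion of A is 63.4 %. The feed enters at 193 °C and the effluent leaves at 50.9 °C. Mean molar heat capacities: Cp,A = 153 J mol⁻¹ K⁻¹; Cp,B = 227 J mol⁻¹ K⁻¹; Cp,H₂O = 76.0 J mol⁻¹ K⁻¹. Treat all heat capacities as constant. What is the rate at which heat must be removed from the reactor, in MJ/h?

Q_out = 633 MJ/h

Extent of reaction ξ = 0.634 × 240 / 2 = 76.08 mol/min
Reaction term: ξ·ΔH°_rxn = 76.08 × -69.9 = -5318 kJ/min
Sensible, feed 193→25 °C: -6169 kJ/min
Outlet flows (mol/min): A 87.84, B 76.08, H₂O 76.08
Sensible, products 25→50.9 °C: 945.14 kJ/min
Q = ΔH = -10542 kJ/min = -175.7 kW
Heat removed = 632.51 MJ/h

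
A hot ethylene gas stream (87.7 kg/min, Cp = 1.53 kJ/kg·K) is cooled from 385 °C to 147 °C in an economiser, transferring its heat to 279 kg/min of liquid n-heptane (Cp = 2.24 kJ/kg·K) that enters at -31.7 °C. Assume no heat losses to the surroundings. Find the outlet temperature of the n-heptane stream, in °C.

Heat released by hot stream: Q = 87.7 × 1.53 × (385 − 147) = 31935 kJ/min
Energy balance on cold side (adiabatic exchanger): Q = ṁ_c·Cp_c·(T_c,out − T_c,in)
T_c,out = -31.7 + 31935/(279 × 2.24) = 19.399 °C

T_c,out = 19.4 °C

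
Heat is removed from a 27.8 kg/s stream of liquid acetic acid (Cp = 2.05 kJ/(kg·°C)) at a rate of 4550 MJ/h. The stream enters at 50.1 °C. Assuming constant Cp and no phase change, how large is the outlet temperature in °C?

Q = 4550 MJ/h = 1263.9 kJ/s
ΔT = Q/(ṁ·Cp) = 1263.9/(27.8×2.05) = 22.177 K
T_out = 50.1 − 22.177 = 27.923 °C

T_out = 27.9 °C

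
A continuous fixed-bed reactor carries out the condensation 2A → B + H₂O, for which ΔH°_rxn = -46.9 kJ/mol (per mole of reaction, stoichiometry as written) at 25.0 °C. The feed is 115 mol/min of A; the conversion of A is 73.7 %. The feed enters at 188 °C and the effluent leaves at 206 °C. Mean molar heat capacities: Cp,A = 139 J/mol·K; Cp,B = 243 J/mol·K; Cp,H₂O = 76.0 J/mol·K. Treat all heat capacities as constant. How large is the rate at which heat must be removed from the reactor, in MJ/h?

Extent of reaction ξ = 0.737 × 115 / 2 = 42.377 mol/min
Reaction term: ξ·ΔH°_rxn = 42.377 × -46.9 = -1987.5 kJ/min
Sensible, feed 188→25 °C: -2605.6 kJ/min
Outlet flows (mol/min): A 30.245, B 42.377, H₂O 42.377
Sensible, products 25→206 °C: 3207.8 kJ/min
Q = ΔH = -1385.3 kJ/min = -23.088 kW
Heat removed = 83.117 MJ/h

Q_out = 83.1 MJ/h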